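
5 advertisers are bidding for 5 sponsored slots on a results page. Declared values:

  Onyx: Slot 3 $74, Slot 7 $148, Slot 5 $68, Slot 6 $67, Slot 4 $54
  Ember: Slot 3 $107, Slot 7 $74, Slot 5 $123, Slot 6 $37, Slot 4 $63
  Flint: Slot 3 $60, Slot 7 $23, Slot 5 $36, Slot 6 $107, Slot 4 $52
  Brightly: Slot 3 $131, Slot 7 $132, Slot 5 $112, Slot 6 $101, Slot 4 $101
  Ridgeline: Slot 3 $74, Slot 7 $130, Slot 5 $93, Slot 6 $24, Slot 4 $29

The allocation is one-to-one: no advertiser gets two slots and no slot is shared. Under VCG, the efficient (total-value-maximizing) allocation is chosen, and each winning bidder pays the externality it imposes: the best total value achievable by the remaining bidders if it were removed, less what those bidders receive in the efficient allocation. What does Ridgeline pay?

Ridgeline pays $46.

Efficient allocation: Onyx→Slot 7 ($148), Ember→Slot 3 ($107), Flint→Slot 6 ($107), Brightly→Slot 4 ($101), Ridgeline→Slot 5 ($93); total welfare W = $556.
Ridgeline receives Slot 5 at value $93, so the others get W − 93 = $463.
Without Ridgeline: best allocation of the remaining 4 bidders over all 5 slots is Onyx→Slot 7 ($148), Ember→Slot 5 ($123), Flint→Slot 6 ($107), Brightly→Slot 3 ($131), total $509.
VCG payment = (others' best without Ridgeline) − (others' welfare with Ridgeline) = 509 − 463 = $46.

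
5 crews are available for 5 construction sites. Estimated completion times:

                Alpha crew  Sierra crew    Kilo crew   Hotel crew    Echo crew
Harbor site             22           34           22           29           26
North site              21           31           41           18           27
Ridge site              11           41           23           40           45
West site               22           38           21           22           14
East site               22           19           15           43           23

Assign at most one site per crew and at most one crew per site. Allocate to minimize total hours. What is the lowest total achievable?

Optimal: Alpha crew→Ridge site (11 hours), Sierra crew→East site (19 hours), Kilo crew→Harbor site (22 hours), Hotel crew→North site (18 hours), Echo crew→West site (14 hours) — total 11+19+22+18+14 = 84 hours.
Min-entry greedy (repeatedly take the single cheapest remaining cell) gives 92 hours, worse by 8.

Min total: 84 hours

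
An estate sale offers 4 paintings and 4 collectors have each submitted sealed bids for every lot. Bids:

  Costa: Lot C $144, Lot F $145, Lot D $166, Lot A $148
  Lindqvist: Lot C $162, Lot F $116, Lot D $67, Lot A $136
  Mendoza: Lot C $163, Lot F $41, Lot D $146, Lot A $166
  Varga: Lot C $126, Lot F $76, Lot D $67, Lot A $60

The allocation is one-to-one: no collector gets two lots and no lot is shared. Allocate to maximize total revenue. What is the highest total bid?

Optimal: Costa→Lot D ($166), Lindqvist→Lot F ($116), Mendoza→Lot A ($166), Varga→Lot C ($126) — total 166+116+166+126 = $574.
Row-greedy (each collector in turn takes its best remaining lot) gives $570, worse by 4.
Next-best assignment: Costa→Lot D, Lindqvist→Lot C, Mendoza→Lot A, Varga→Lot F = $570.
Every other assignment is strictly worse.

Maximum total: $574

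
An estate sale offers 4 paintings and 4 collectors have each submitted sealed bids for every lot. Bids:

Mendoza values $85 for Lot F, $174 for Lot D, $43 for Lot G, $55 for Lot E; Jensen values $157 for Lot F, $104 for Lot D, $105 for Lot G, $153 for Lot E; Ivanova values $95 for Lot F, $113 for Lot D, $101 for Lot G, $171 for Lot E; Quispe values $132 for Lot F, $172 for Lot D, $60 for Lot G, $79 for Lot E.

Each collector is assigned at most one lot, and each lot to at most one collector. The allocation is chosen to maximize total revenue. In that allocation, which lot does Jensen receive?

Jensen receives Lot G.

Optimal: Mendoza→Lot D ($174), Jensen→Lot G ($105), Ivanova→Lot E ($171), Quispe→Lot F ($132) — total 174+105+171+132 = $582.
Row-greedy (each collector in turn takes its best remaining lot) gives $562, worse by 20.
Next-best assignment: Mendoza→Lot D, Jensen→Lot F, Ivanova→Lot E, Quispe→Lot G = $562.
Jensen's own top lot is Lot F ($157), but forcing Jensen→Lot F and reassigning the rest optimally gives only $562 — worse by 20.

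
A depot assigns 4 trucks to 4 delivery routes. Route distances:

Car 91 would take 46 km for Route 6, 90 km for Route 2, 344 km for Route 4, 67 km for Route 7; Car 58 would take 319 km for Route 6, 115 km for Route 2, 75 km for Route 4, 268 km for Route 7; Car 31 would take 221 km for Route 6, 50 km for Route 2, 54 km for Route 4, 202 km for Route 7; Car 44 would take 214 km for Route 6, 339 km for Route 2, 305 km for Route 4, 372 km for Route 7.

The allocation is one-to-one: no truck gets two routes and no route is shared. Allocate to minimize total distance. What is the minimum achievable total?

Optimal: Car 91→Route 7 (67 km), Car 58→Route 4 (75 km), Car 31→Route 2 (50 km), Car 44→Route 6 (214 km) — total 67+75+50+214 = 406 km.
Next-best assignment: Car 91→Route 7, Car 58→Route 2, Car 31→Route 4, Car 44→Route 6 = 450 km.
Swapping Car 58↔Car 91 (Car 58→Route 7 268 km, Car 91→Route 4 344 km) adds 470.

Min total: 406 km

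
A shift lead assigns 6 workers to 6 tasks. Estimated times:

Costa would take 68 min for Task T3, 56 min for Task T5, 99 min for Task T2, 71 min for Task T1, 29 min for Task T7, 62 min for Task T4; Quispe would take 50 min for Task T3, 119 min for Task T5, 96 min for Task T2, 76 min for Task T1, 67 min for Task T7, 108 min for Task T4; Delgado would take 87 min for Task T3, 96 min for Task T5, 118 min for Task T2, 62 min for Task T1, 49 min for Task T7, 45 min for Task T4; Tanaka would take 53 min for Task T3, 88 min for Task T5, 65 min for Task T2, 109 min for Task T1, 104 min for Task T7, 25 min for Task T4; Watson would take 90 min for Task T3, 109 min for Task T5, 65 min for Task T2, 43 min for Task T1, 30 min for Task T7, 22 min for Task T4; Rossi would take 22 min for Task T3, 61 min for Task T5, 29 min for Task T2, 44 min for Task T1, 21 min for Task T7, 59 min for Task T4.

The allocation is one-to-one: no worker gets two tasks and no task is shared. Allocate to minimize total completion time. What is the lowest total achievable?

Min total: 252 min

Optimal: Costa→Task T5 (56 min), Quispe→Task T3 (50 min), Delgado→Task T1 (62 min), Tanaka→Task T4 (25 min), Watson→Task T7 (30 min), Rossi→Task T2 (29 min) — total 56+50+62+25+30+29 = 252 min.
Row-greedy (each worker in turn takes its cheapest remaining task) gives 293 min, worse by 41.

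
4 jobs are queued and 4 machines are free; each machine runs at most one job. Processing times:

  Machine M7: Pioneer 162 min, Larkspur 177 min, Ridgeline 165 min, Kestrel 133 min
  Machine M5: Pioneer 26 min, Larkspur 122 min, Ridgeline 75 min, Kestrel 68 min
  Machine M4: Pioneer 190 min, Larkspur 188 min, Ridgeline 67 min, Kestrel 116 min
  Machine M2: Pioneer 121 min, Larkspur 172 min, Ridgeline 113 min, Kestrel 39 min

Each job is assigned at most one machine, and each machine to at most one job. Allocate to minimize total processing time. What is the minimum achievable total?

Minimum total: 309 min

Optimal: Pioneer→Machine M5 (26 min), Larkspur→Machine M7 (177 min), Ridgeline→Machine M4 (67 min), Kestrel→Machine M2 (39 min) — total 26+177+67+39 = 309 min.
Row-greedy (each job in turn takes its cheapest remaining machine) gives 398 min, worse by 89.
Swapping Kestrel↔Pioneer (Kestrel→Machine M5 68 min, Pioneer→Machine M2 121 min) adds 124.
Every other assignment is strictly worse.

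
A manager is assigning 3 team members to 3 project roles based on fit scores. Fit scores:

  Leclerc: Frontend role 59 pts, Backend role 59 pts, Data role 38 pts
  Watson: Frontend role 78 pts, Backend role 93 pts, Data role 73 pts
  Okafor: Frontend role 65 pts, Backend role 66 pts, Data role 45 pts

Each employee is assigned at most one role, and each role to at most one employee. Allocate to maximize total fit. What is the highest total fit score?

Maximum total: 198 pts

Optimal: Leclerc→Frontend role (59 pts), Watson→Data role (73 pts), Okafor→Backend role (66 pts) — total 59+73+66 = 198 pts.
Max-entry greedy (repeatedly take the single best remaining cell) gives 196 pts, worse by 2.
Next-best assignment: Leclerc→Frontend role, Watson→Backend role, Okafor→Data role = 197 pts.
Swapping Watson↔Leclerc (Watson→Frontend role 78 pts, Leclerc→Data role 38 pts) loses 16.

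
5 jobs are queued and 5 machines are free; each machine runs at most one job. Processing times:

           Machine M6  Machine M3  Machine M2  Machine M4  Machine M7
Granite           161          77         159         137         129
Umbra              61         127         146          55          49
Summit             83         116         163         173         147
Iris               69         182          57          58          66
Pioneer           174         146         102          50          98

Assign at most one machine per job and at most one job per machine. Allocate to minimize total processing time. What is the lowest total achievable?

Min total: 316 min

Optimal: Granite→Machine M3 (77 min), Umbra→Machine M7 (49 min), Summit→Machine M6 (83 min), Iris→Machine M2 (57 min), Pioneer→Machine M4 (50 min) — total 77+49+83+57+50 = 316 min.
Column-greedy (each machine in turn goes to its cheapest remaining job) gives 392 min, worse by 76.
Swapping Pioneer↔Summit (Pioneer→Machine M6 174 min, Summit→Machine M4 173 min) adds 214.
No other one-to-one assignment undercuts 316 min.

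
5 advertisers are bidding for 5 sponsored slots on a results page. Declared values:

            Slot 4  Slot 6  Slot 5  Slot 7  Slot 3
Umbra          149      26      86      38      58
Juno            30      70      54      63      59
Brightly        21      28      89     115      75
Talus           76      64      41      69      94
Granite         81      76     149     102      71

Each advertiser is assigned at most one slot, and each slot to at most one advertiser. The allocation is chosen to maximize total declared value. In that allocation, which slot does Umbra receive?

Umbra receives Slot 4.

Optimal: Umbra→Slot 4 ($149), Juno→Slot 6 ($70), Brightly→Slot 7 ($115), Talus→Slot 3 ($94), Granite→Slot 5 ($149) — total 149+70+115+94+149 = $577.
Column-greedy (each slot in turn goes to its best remaining advertiser) gives $442, worse by 135.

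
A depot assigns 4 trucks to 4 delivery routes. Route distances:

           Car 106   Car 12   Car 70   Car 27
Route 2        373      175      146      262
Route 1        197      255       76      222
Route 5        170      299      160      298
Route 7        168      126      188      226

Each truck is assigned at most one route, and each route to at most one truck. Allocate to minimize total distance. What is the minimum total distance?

Min total: 634 km

Optimal: Car 106→Route 5 (170 km), Car 12→Route 7 (126 km), Car 70→Route 1 (76 km), Car 27→Route 2 (262 km) — total 170+126+76+262 = 634 km.
Row-greedy (each truck in turn takes its cheapest remaining route) gives 717 km, worse by 83.
Swapping Car 106↔Car 70 (Car 106→Route 1 197 km, Car 70→Route 5 160 km) adds 111.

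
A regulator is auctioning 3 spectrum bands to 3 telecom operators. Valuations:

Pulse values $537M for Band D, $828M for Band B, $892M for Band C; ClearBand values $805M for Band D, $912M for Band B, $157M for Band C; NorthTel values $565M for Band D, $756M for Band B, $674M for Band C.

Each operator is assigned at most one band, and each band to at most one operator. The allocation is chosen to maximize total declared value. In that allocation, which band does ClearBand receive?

ClearBand receives Band D.

Optimal: Pulse→Band C ($892M), ClearBand→Band D ($805M), NorthTel→Band B ($756M) — total 892+805+756 = $2453M.
Row-greedy (each operator in turn takes its best remaining band) gives $2369M, worse by 84.
Next-best assignment: Pulse→Band C, ClearBand→Band B, NorthTel→Band D = $2369M.
ClearBand's own top band is Band B ($912M), but forcing ClearBand→Band B and reassigning the rest optimally gives only $2369M — worse by 84.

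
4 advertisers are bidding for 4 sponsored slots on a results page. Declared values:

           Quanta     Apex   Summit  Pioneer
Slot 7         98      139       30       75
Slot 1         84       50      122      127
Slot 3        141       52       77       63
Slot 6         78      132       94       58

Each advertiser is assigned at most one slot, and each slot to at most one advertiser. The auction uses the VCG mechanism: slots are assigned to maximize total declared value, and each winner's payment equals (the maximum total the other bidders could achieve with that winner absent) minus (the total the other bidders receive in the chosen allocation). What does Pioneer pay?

Pioneer pays $28.

Efficient allocation: Quanta→Slot 3 ($141), Apex→Slot 7 ($139), Summit→Slot 6 ($94), Pioneer→Slot 1 ($127); total welfare W = $501.
Pioneer receives Slot 1 at value $127, so the others get W − 127 = $374.
Without Pioneer: best allocation of the remaining 3 bidders over all 4 slots is Quanta→Slot 3 ($141), Apex→Slot 7 ($139), Summit→Slot 1 ($122), total $402.
VCG payment = (others' best without Pioneer) − (others' welfare with Pioneer) = 402 − 374 = $28.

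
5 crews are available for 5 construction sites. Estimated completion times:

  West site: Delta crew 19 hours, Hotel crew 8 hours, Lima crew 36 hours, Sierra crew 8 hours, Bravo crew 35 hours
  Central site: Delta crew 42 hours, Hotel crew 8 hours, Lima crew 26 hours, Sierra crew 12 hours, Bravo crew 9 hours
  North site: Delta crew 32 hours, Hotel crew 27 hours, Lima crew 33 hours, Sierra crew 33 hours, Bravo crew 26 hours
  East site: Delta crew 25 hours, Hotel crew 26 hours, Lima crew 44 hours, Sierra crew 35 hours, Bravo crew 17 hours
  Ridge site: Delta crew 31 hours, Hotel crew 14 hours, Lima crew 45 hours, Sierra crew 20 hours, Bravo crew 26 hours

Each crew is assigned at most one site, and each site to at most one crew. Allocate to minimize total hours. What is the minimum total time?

Minimum total: 89 hours

Treat this as an assignment problem: match each crew to one site.
Optimal: Delta crew→East site (25 hours), Hotel crew→Ridge site (14 hours), Lima crew→North site (33 hours), Sierra crew→West site (8 hours), Bravo crew→Central site (9 hours) — total 25+14+33+8+9 = 89 hours.
Row-greedy (each crew in turn takes its cheapest remaining site) gives 97 hours, worse by 8.
Next-best assignment: Delta crew→West site, Hotel crew→Ridge site, Lima crew→North site, Sierra crew→Central site, Bravo crew→East site = 95 hours.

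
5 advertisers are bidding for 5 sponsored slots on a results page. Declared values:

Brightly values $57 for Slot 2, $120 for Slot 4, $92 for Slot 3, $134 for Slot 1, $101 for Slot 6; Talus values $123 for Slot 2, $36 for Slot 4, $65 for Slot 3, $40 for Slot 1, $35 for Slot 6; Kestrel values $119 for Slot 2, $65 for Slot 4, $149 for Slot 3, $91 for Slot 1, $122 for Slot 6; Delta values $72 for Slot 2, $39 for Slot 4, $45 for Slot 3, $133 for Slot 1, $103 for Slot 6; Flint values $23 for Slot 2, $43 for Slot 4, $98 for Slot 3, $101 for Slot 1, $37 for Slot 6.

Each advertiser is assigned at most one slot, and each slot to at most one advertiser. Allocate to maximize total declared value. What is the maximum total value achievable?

Optimal: Brightly→Slot 4 ($120), Talus→Slot 2 ($123), Kestrel→Slot 3 ($149), Delta→Slot 6 ($103), Flint→Slot 1 ($101) — total 120+123+149+103+101 = $596.
Max-entry greedy (repeatedly take the single best remaining cell) gives $552, worse by 44.
Swapping Flint↔Delta (Flint→Slot 6 $37, Delta→Slot 1 $133) loses 34.

Maximum total: $596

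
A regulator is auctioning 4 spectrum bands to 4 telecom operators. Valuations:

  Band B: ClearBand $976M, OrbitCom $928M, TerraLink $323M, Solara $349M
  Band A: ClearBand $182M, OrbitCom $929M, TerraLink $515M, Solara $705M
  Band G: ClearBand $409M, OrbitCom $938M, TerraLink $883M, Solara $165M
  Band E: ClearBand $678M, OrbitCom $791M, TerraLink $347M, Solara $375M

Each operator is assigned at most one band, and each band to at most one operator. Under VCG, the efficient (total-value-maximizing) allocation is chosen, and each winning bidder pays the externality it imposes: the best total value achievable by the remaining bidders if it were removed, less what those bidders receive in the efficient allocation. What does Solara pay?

Solara pays $138M.

Efficient allocation: ClearBand→Band B ($976M), OrbitCom→Band E ($791M), TerraLink→Band G ($883M), Solara→Band A ($705M); total welfare W = $3355M.
Solara receives Band A at value $705M, so the others get W − 705 = $2650M.
Without Solara: best allocation of the remaining 3 bidders over all 4 bands is ClearBand→Band B ($976M), OrbitCom→Band A ($929M), TerraLink→Band G ($883M), total $2788M.
VCG payment = (others' best without Solara) − (others' welfare with Solara) = 2788 − 2650 = $138M.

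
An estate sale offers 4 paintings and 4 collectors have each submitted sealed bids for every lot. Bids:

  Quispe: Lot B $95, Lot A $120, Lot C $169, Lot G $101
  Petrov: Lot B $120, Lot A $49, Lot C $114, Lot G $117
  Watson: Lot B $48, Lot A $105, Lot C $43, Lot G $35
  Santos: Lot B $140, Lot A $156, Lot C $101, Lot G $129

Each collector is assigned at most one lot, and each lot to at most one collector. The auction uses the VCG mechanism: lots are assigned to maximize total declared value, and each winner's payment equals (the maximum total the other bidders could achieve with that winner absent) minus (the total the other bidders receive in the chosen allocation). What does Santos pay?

Efficient allocation: Quispe→Lot C ($169), Petrov→Lot G ($117), Watson→Lot A ($105), Santos→Lot B ($140); total welfare W = $531.
Santos receives Lot B at value $140, so the others get W − 140 = $391.
Without Santos: best allocation of the remaining 3 bidders over all 4 lots is Quispe→Lot C ($169), Petrov→Lot B ($120), Watson→Lot A ($105), total $394.
VCG payment = (others' best without Santos) − (others' welfare with Santos) = 394 − 391 = $3.

Santos pays $3.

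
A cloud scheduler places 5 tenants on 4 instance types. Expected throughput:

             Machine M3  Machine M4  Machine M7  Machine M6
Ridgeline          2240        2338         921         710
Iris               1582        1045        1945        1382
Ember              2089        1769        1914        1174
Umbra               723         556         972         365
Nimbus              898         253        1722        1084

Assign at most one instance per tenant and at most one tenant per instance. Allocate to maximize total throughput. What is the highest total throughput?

Maximum total: 7531 ops/s

Treat this as an assignment problem: match each tenant to one instance.
Optimal: Ember→Machine M3 (2089 ops/s), Ridgeline→Machine M4 (2338 ops/s), Nimbus→Machine M7 (1722 ops/s), Iris→Machine M6 (1382 ops/s) — total 2089+2338+1722+1382 = 7531 ops/s.
Column-greedy (each instance in turn goes to its best remaining tenant) gives 7038 ops/s, worse by 493.
Swapping Ember↔Nimbus (Ember→Machine M7 1914 ops/s, Nimbus→Machine M3 898 ops/s) loses 999.
Checked against all permutations: 7531 ops/s is optimal.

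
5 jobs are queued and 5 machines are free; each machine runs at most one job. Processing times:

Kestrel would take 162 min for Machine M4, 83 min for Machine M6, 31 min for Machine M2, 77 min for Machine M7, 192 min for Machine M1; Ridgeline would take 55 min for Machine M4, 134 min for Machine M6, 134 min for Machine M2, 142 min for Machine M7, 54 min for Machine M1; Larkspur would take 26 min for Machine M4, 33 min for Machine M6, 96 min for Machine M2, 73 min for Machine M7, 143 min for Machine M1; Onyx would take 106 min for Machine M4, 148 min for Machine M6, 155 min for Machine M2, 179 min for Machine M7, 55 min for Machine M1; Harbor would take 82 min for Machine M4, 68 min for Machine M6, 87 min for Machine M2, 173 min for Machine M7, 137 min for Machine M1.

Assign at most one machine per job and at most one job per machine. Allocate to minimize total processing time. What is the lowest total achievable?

Min total: 282 min

This is a one-to-one assignment (minimum-cost bipartite matching).
Optimal: Kestrel→Machine M2 (31 min), Ridgeline→Machine M4 (55 min), Larkspur→Machine M7 (73 min), Onyx→Machine M1 (55 min), Harbor→Machine M6 (68 min) — total 31+55+73+55+68 = 282 min.
Column-greedy (each machine in turn goes to its cheapest remaining job) gives 322 min, worse by 40.
Every other assignment is strictly worse.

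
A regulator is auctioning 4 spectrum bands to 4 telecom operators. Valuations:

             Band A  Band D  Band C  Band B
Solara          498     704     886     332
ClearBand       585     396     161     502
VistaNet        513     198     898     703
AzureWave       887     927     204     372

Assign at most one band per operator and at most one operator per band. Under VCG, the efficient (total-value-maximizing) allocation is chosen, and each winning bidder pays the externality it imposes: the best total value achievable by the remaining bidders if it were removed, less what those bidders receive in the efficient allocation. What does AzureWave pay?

Efficient allocation: Solara→Band C ($886M), ClearBand→Band A ($585M), VistaNet→Band B ($703M), AzureWave→Band D ($927M); total welfare W = $3101M.
AzureWave receives Band D at value $927M, so the others get W − 927 = $2174M.
Without AzureWave: best allocation of the remaining 3 bidders over all 4 bands is Solara→Band D ($704M), ClearBand→Band A ($585M), VistaNet→Band C ($898M), total $2187M.
VCG payment = (others' best without AzureWave) − (others' welfare with AzureWave) = 2187 − 2174 = $13M.

AzureWave pays $13M.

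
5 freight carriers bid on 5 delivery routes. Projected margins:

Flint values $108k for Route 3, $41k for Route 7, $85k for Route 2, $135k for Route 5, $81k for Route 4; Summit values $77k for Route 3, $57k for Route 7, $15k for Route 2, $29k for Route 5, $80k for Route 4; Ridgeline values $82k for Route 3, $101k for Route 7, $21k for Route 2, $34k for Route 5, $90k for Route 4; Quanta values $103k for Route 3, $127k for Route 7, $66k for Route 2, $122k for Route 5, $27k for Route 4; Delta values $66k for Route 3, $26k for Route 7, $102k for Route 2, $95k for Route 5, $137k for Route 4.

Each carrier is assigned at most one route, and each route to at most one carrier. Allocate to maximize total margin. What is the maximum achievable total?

Maximum total: $531k

This is a one-to-one assignment (maximum-weight bipartite matching).
Optimal: Flint→Route 5 ($135k), Summit→Route 3 ($77k), Ridgeline→Route 4 ($90k), Quanta→Route 7 ($127k), Delta→Route 2 ($102k) — total 135+77+90+127+102 = $531k.
Column-greedy (each route in turn goes to its best remaining carrier) gives $451k, worse by 80.
Swapping Ridgeline↔Delta (Ridgeline→Route 2 $21k, Delta→Route 4 $137k) loses 34.
Every other assignment is strictly worse.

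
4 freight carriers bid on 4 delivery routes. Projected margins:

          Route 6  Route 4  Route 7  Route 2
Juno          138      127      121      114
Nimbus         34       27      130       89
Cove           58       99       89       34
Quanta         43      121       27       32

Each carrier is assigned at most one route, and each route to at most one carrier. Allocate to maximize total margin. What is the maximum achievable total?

Treat this as an assignment problem: match each carrier to one route.
Optimal: Juno→Route 6 ($138k), Nimbus→Route 2 ($89k), Cove→Route 7 ($89k), Quanta→Route 4 ($121k) — total 138+89+89+121 = $437k.
Max-entry greedy (repeatedly take the single best remaining cell) gives $423k, worse by 14.
Next-best assignment: Juno→Route 6, Nimbus→Route 7, Cove→Route 2, Quanta→Route 4 = $423k.
Every other assignment is strictly worse.

Max total: $437k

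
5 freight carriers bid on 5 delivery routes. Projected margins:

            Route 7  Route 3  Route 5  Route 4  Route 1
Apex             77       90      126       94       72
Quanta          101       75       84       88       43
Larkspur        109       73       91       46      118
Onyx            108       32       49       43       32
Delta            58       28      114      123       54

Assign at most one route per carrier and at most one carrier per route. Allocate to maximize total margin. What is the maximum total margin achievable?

Optimal: Apex→Route 5 ($126k), Quanta→Route 3 ($75k), Larkspur→Route 1 ($118k), Onyx→Route 7 ($108k), Delta→Route 4 ($123k) — total 126+75+118+108+123 = $550k.
Row-greedy (each carrier in turn takes its best remaining route) gives $416k, worse by 134.
Checked against all permutations: $550k is optimal.

Maximum total: $550k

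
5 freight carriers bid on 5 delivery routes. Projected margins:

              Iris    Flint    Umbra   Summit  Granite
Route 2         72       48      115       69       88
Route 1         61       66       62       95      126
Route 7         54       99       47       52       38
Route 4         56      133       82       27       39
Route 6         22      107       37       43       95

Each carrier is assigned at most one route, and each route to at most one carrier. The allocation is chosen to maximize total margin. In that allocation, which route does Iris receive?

Iris receives Route 7.

This is a one-to-one assignment (maximum-weight bipartite matching).
Optimal: Iris→Route 7 ($54k), Flint→Route 4 ($133k), Umbra→Route 2 ($115k), Summit→Route 1 ($95k), Granite→Route 6 ($95k) — total 54+133+115+95+95 = $492k.
Row-greedy (each carrier in turn takes its best remaining route) gives $414k, worse by 78.
Swapping Umbra↔Summit (Umbra→Route 1 $62k, Summit→Route 2 $69k) loses 79.
Checked against all permutations: $492k is optimal.
Iris's own top route is Route 2 ($72k), but forcing Iris→Route 2 and reassigning the rest optimally gives only $443k — worse by 49.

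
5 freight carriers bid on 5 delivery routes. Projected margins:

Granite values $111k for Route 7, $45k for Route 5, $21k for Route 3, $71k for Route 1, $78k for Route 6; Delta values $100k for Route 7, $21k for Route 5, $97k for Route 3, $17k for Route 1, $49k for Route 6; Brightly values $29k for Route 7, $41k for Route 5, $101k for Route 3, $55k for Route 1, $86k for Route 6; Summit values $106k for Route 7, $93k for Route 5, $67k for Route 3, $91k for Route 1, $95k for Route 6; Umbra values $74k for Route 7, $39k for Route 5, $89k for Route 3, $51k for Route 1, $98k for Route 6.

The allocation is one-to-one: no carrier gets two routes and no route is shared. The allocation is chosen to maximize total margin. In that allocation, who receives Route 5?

Optimal: Granite→Route 1 ($71k), Delta→Route 7 ($100k), Brightly→Route 3 ($101k), Summit→Route 5 ($93k), Umbra→Route 6 ($98k) — total 71+100+101+93+98 = $463k.
Column-greedy (each route in turn goes to its best remaining carrier) gives $405k, worse by 58.
Next-best assignment: Granite→Route 7, Delta→Route 3, Brightly→Route 1, Summit→Route 5, Umbra→Route 6 = $454k.
Swapping Delta↔Umbra (Delta→Route 6 $49k, Umbra→Route 7 $74k) loses 75.
Checked against all permutations: $463k is optimal.
Summit's own top route is Route 7 ($106k), but forcing Summit→Route 7 and reassigning the rest optimally gives only $413k — worse by 50.

Summit receives Route 5.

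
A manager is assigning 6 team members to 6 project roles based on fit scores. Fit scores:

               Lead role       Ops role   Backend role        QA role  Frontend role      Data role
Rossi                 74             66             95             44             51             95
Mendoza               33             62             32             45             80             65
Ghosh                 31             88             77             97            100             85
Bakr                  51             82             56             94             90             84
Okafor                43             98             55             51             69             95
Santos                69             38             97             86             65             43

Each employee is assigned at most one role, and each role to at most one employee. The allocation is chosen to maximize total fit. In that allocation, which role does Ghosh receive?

Treat this as an assignment problem: match each employee to one role.
Optimal: Rossi→Lead role (74 pts), Mendoza→Frontend role (80 pts), Ghosh→QA role (97 pts), Bakr→Data role (84 pts), Okafor→Ops role (98 pts), Santos→Backend role (97 pts) — total 74+80+97+84+98+97 = 530 pts.
Swapping Okafor↔Ghosh (Okafor→QA role 51 pts, Ghosh→Ops role 88 pts) loses 56.
Checked against all permutations: 530 pts is optimal.
Ghosh's own top role is Frontend role (100 pts), but forcing Ghosh→Frontend role and reassigning the rest optimally gives only 528 pts — worse by 2.

Ghosh receives QA role.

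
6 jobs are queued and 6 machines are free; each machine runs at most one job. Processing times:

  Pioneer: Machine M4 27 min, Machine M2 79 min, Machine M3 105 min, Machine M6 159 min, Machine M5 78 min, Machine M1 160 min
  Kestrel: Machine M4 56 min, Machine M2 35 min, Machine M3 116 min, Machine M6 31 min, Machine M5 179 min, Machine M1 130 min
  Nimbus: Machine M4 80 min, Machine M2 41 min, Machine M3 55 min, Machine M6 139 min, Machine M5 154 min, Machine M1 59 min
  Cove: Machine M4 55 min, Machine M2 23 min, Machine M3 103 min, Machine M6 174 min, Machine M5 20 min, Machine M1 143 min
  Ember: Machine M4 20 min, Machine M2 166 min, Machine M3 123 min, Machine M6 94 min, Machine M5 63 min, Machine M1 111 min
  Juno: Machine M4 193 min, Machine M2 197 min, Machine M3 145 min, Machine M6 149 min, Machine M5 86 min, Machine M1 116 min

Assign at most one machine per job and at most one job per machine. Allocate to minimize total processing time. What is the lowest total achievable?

Optimal: Pioneer→Machine M4 (27 min), Kestrel→Machine M6 (31 min), Nimbus→Machine M3 (55 min), Cove→Machine M2 (23 min), Ember→Machine M5 (63 min), Juno→Machine M1 (116 min) — total 27+31+55+23+63+116 = 315 min.
Row-greedy (each job in turn takes its cheapest remaining machine) gives 375 min, worse by 60.
Next-best assignment: Pioneer→Machine M2, Kestrel→Machine M6, Nimbus→Machine M3, Cove→Machine M5, Ember→Machine M4, Juno→Machine M1 = 321 min.
No other one-to-one assignment undercuts 315 min.

Minimum total: 315 min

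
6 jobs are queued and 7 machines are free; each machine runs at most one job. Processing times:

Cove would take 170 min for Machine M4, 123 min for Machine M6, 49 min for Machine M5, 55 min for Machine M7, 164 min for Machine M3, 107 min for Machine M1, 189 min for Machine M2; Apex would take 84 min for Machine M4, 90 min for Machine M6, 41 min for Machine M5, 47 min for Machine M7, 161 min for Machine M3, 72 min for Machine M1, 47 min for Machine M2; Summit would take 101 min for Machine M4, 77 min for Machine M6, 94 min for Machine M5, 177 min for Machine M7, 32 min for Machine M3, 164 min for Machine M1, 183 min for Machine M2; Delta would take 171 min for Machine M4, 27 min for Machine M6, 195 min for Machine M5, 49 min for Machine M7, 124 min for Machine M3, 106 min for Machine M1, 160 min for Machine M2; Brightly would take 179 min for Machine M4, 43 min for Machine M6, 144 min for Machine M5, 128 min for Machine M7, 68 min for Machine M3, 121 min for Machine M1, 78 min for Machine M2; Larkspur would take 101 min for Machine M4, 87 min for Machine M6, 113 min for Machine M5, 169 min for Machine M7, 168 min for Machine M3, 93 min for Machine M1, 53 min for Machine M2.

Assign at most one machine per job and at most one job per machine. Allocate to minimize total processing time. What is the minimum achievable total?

Treat this as an assignment problem: match each job to one machine.
Optimal: Cove→Machine M5 (49 min), Apex→Machine M1 (72 min), Summit→Machine M3 (32 min), Delta→Machine M7 (49 min), Brightly→Machine M6 (43 min), Larkspur→Machine M2 (53 min) — total 49+72+32+49+43+53 = 298 min.
Column-greedy (each machine in turn goes to its cheapest remaining job) gives 413 min, worse by 115.
Swapping Brightly↔Cove (Brightly→Machine M5 144 min, Cove→Machine M6 123 min) adds 175.
Checked against all permutations: 298 min is optimal.

Min total: 298 min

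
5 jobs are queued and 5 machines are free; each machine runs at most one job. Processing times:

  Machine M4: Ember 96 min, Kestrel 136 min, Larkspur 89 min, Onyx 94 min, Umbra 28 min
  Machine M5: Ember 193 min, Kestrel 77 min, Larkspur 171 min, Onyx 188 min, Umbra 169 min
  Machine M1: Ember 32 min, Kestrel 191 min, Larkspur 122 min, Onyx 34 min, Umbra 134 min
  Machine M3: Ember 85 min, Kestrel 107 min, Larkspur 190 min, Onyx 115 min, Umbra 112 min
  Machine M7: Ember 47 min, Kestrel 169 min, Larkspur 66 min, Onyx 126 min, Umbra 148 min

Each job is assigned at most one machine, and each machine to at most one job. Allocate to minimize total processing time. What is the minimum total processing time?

Minimum total: 290 min

Optimal: Ember→Machine M3 (85 min), Kestrel→Machine M5 (77 min), Larkspur→Machine M7 (66 min), Onyx→Machine M1 (34 min), Umbra→Machine M4 (28 min) — total 85+77+66+34+28 = 290 min.
Min-entry greedy (repeatedly take the single cheapest remaining cell) gives 318 min, worse by 28.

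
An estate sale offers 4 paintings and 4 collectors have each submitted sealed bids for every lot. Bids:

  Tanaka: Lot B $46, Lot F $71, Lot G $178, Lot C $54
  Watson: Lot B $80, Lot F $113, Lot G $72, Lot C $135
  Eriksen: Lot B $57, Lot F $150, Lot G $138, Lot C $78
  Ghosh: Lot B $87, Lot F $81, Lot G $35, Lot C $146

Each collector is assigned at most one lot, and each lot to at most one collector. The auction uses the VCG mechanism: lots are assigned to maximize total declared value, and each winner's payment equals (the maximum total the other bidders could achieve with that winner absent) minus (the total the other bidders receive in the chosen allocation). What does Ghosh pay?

Efficient allocation: Tanaka→Lot G ($178), Watson→Lot B ($80), Eriksen→Lot F ($150), Ghosh→Lot C ($146); total welfare W = $554.
Ghosh receives Lot C at value $146, so the others get W − 146 = $408.
Without Ghosh: best allocation of the remaining 3 bidders over all 4 lots is Tanaka→Lot G ($178), Watson→Lot C ($135), Eriksen→Lot F ($150), total $463.
VCG payment = (others' best without Ghosh) − (others' welfare with Ghosh) = 463 − 408 = $55.

Ghosh pays $55.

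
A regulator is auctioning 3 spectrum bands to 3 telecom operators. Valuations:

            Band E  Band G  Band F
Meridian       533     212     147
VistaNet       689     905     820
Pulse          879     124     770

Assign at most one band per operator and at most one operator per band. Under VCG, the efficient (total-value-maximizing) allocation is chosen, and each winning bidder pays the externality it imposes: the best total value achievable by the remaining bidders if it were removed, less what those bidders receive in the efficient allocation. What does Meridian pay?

Efficient allocation: Meridian→Band E ($533M), VistaNet→Band G ($905M), Pulse→Band F ($770M); total welfare W = $2208M.
Meridian receives Band E at value $533M, so the others get W − 533 = $1675M.
Without Meridian: best allocation of the remaining 2 bidders over all 3 bands is VistaNet→Band G ($905M), Pulse→Band E ($879M), total $1784M.
VCG payment = (others' best without Meridian) − (others' welfare with Meridian) = 1784 − 1675 = $109M.

Meridian pays $109M.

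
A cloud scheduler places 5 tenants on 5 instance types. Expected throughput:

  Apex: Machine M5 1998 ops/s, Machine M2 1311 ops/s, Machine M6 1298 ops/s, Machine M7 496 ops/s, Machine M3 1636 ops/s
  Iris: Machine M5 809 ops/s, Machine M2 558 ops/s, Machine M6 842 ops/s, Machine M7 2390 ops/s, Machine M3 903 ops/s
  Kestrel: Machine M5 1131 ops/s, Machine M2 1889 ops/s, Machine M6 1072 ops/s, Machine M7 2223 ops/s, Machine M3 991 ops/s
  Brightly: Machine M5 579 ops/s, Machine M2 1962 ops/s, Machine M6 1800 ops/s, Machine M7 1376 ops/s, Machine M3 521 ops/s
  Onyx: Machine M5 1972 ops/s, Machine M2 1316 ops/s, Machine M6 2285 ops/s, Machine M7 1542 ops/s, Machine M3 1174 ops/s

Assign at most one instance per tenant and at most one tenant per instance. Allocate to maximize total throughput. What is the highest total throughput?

Maximum total: 9687 ops/s

This is the linear assignment problem.
Optimal: Apex→Machine M3 (1636 ops/s), Iris→Machine M7 (2390 ops/s), Kestrel→Machine M2 (1889 ops/s), Brightly→Machine M6 (1800 ops/s), Onyx→Machine M5 (1972 ops/s) — total 1636+2390+1889+1800+1972 = 9687 ops/s.
Next-best assignment: Apex→Machine M5, Iris→Machine M7, Kestrel→Machine M3, Brightly→Machine M2, Onyx→Machine M6 = 9626 ops/s.
Swapping Iris↔Kestrel (Iris→Machine M2 558 ops/s, Kestrel→Machine M7 2223 ops/s) loses 1498.
Checked against all permutations: 9687 ops/s is optimal.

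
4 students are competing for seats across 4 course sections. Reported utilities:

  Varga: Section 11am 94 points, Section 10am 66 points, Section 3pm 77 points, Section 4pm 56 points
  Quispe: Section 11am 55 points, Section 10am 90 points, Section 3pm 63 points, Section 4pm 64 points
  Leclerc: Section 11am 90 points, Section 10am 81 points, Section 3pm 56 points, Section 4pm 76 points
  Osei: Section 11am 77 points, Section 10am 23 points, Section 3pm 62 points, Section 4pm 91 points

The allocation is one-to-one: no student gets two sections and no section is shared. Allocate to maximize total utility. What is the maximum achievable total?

Maximum total: 348 points

Optimal: Varga→Section 3pm (77 points), Quispe→Section 10am (90 points), Leclerc→Section 11am (90 points), Osei→Section 4pm (91 points) — total 77+90+90+91 = 348 points.
Row-greedy (each student in turn takes its best remaining section) gives 322 points, worse by 26.
Swapping Leclerc↔Osei (Leclerc→Section 4pm 76 points, Osei→Section 11am 77 points) loses 28.
No other one-to-one assignment exceeds 348 points.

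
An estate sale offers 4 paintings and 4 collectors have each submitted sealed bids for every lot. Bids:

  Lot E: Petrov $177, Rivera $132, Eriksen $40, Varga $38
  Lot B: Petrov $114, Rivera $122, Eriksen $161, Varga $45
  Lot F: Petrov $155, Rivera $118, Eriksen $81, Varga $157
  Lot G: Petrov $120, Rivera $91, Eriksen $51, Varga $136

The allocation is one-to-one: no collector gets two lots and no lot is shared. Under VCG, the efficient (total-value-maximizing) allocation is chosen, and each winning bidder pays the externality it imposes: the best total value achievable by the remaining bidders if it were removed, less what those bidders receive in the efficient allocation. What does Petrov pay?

Efficient allocation: Petrov→Lot E ($177), Rivera→Lot F ($118), Eriksen→Lot B ($161), Varga→Lot G ($136); total welfare W = $592.
Petrov receives Lot E at value $177, so the others get W − 177 = $415.
Without Petrov: best allocation of the remaining 3 bidders over all 4 lots is Rivera→Lot E ($132), Eriksen→Lot B ($161), Varga→Lot F ($157), total $450.
VCG payment = (others' best without Petrov) − (others' welfare with Petrov) = 450 − 415 = $35.

Petrov pays $35.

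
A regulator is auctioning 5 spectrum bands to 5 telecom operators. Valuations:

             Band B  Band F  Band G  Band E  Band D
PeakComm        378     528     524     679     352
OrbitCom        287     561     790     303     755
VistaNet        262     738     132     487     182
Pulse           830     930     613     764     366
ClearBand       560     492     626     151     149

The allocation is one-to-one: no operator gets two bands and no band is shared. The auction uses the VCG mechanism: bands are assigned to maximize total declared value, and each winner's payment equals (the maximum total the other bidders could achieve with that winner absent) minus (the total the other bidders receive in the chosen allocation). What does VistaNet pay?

VistaNet pays $100M.

Efficient allocation: PeakComm→Band E ($679M), OrbitCom→Band D ($755M), VistaNet→Band F ($738M), Pulse→Band B ($830M), ClearBand→Band G ($626M); total welfare W = $3628M.
VistaNet receives Band F at value $738M, so the others get W − 738 = $2890M.
Without VistaNet: best allocation of the remaining 4 bidders over all 5 bands is PeakComm→Band E ($679M), OrbitCom→Band D ($755M), Pulse→Band F ($930M), ClearBand→Band G ($626M), total $2990M.
VCG payment = (others' best without VistaNet) − (others' welfare with VistaNet) = 2990 − 2890 = $100M.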